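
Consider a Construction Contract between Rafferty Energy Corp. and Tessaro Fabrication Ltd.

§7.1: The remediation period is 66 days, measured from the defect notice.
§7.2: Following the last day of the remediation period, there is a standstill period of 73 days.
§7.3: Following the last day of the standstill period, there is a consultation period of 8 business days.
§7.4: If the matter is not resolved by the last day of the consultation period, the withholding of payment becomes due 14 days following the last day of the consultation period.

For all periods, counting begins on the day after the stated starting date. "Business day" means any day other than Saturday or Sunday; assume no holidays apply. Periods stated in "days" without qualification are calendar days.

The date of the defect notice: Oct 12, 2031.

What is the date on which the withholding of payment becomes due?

Adding 66 calendar days to Oct 12, 2031 gives Dec 17, 2031, which is the last day of the remediation period.
Adding 73 calendar days to Dec 17, 2031 gives Feb 28, 2032, which is the last day of the standstill period.
From Saturday, Feb 28, 2032, 8 business days (Mar 1, Mar 2, Mar 3, Mar 4, Mar 5, Mar 8, Mar 9, Mar 10, skipping weekends) brings us to Wednesday, Mar 10, 2032, which is the last day of the consultation period.
The date on which the withholding of payment becomes due: Mar 10, 2032 + 14 days = Mar 24, 2032.

Mar 24, 2032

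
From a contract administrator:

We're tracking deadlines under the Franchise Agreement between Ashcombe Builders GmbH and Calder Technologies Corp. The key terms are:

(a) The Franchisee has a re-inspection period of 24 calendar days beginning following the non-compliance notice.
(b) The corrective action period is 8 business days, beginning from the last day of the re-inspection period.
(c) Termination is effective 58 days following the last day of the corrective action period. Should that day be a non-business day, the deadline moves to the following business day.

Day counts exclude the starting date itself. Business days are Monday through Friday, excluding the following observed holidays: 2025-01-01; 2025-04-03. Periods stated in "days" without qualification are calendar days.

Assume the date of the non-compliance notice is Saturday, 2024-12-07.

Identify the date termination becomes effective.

Adding 24 calendar days to 2024-12-07 gives 2024-12-31, which is the last day of the re-inspection period.
The last day of the corrective action period: 8 business days after Tuesday, 2024-12-31, skipping weekends and the listed holiday on Jan 1 — Jan 2, Jan 3, Jan 6, Jan 7, Jan 8, Jan 9, Jan 10, Jan 13 — lands on Monday, 2025-01-13.
The date termination becomes effective: 58 calendar days after 2025-01-13 is 2025-03-12. 2025-03-12 is a Wednesday and is not a listed holiday, so no roll-forward applies.

2025-03-12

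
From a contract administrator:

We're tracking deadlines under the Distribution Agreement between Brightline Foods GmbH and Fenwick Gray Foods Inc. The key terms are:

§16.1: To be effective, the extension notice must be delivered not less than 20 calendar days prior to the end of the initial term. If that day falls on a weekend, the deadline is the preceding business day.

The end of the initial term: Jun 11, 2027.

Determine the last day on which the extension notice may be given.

Counting back 20 calendar days from Jun 11, 2027 gives May 22, 2027. That is a Saturday, so the deadline moves back to Friday, May 21, 2027.

May 21, 2027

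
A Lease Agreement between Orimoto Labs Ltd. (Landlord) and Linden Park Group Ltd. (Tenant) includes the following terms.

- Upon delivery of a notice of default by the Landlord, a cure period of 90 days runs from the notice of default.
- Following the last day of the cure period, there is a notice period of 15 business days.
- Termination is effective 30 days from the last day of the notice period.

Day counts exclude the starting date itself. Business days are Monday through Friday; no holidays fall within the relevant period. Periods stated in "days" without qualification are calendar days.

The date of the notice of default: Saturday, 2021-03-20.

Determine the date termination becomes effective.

2021-08-08

The last day of the cure period: 2021-03-20 + 90 days = 2021-06-18.
From Friday, 2021-06-18, 15 business days (Jun 21, Jun 22, Jun 23, Jun 24, …, Jul 7, Jul 8, Jul 9, skipping weekends) brings us to Friday, 2021-07-09, which is the last day of the notice period.
The date termination becomes effective: 2021-07-09 + 30 days = 2021-08-08.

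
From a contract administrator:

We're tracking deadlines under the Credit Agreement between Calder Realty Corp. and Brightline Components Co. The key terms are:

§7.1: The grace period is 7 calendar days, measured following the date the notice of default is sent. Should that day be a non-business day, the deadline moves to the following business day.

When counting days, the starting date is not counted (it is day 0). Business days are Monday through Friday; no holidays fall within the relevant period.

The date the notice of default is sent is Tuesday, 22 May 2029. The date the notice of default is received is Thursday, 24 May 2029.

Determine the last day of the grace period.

Adding 7 calendar days to 22 May 2029 gives 29 May 2029, which is the last day of the grace period. 29 May 2029 is a Tuesday, so no roll-forward applies.

29 May 2029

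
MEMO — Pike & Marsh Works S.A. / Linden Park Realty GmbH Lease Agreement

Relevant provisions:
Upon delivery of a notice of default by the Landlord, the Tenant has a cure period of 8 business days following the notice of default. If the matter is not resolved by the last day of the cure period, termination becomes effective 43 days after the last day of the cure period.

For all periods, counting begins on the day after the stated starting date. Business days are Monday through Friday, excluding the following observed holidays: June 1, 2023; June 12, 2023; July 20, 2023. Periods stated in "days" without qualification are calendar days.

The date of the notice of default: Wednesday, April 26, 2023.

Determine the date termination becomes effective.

From Wednesday, April 26, 2023, 8 business days (Apr 27, Apr 28, May 1, May 2, May 3, May 4, May 5, May 8, skipping weekends) brings us to Monday, May 8, 2023, which is the last day of the cure period.
Adding 43 calendar days to May 8, 2023 gives June 20, 2023, which is the date termination becomes effective.

June 20, 2023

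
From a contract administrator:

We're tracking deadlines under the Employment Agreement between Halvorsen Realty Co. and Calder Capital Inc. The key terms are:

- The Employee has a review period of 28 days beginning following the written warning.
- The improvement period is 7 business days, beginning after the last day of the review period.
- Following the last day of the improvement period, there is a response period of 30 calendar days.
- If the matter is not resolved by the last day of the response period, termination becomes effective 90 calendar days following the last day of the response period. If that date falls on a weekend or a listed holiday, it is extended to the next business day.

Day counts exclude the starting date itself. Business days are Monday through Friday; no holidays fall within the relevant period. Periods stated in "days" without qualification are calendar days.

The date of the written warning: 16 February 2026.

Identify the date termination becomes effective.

Adding 28 calendar days to 16 February 2026 gives 16 March 2026, which is the last day of the review period.
The last day of the improvement period: 7 business days after Monday, 16 March 2026, skipping weekends — Mar 17, Mar 18, Mar 19, Mar 20, Mar 23, Mar 24, Mar 25 — lands on Wednesday, 25 March 2026.
The last day of the response period: 25 March 2026 + 30 days = 24 April 2026.
Adding 90 calendar days to 24 April 2026 gives 23 July 2026, which is the date termination becomes effective. 23 July 2026 is a Thursday, so no roll-forward applies.

23 July 2026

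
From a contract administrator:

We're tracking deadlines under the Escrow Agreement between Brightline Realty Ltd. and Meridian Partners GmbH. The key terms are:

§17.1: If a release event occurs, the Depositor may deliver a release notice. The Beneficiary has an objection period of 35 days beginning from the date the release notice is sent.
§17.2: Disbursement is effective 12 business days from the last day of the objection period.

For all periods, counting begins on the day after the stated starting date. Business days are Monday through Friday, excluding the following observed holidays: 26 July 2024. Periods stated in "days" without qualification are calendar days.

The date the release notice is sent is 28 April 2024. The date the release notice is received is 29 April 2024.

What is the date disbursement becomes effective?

The last day of the objection period: 35 calendar days after 28 April 2024 is 2 June 2024.
From Sunday, 2 June 2024, 12 business days (Jun 3, Jun 4, Jun 5, Jun 6, …, Jun 14, Jun 17, Jun 18, skipping weekends) brings us to Tuesday, 18 June 2024, which is the date disbursement becomes effective.

18 June 2024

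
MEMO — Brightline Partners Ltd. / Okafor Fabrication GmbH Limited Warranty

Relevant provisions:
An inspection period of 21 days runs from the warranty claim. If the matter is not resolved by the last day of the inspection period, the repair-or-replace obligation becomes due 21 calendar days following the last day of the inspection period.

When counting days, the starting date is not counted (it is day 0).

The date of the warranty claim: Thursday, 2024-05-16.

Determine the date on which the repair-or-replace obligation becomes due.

2024-06-27

The last day of the inspection period: 21 calendar days after 2024-05-16 is 2024-06-06.
The date on which the repair-or-replace obligation becomes due: 21 calendar days after 2024-06-06 is 2024-06-27.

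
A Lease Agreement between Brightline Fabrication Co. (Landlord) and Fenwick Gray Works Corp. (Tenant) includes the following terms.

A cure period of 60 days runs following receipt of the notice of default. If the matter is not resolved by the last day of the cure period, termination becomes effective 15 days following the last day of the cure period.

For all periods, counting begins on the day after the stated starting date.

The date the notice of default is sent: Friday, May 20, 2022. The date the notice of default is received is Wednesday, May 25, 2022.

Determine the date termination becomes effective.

Aug 8, 2022

Adding 60 calendar days to May 25, 2022 gives Jul 24, 2022, which is the last day of the cure period.
Adding 15 calendar days to Jul 24, 2022 gives Aug 8, 2022, which is the date termination becomes effective.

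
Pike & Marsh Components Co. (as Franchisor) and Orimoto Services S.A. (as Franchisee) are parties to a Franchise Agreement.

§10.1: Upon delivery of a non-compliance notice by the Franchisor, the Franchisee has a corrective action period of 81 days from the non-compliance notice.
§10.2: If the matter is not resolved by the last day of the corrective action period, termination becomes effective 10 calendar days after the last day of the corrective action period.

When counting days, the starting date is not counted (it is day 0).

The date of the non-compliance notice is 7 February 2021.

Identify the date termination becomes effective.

Adding 81 calendar days to 7 February 2021 gives 29 April 2021, which is the last day of the corrective action period.
The date termination becomes effective: 10 calendar days after 29 April 2021 is 9 May 2021.

9 May 2021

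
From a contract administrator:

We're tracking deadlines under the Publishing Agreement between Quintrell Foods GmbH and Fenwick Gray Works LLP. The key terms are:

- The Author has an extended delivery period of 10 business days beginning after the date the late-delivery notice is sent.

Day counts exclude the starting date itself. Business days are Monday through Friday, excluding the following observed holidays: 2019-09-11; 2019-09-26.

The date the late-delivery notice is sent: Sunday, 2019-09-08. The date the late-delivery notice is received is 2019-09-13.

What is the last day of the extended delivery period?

2019-09-23

The last day of the extended delivery period: 10 business days after Sunday, 2019-09-08, skipping weekends and the listed holiday on Sep 11 — Sep 9, Sep 10, Sep 12, Sep 13, Sep 16, Sep 17, Sep 18, Sep 19, Sep 20, Sep 23 — lands on Monday, 2019-09-23.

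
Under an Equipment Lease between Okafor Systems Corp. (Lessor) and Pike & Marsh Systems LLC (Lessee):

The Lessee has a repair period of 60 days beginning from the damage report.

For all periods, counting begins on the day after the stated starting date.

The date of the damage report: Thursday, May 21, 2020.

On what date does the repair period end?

The last day of the repair period: 60 calendar days after May 21, 2020 is July 20, 2020.

July 20, 2020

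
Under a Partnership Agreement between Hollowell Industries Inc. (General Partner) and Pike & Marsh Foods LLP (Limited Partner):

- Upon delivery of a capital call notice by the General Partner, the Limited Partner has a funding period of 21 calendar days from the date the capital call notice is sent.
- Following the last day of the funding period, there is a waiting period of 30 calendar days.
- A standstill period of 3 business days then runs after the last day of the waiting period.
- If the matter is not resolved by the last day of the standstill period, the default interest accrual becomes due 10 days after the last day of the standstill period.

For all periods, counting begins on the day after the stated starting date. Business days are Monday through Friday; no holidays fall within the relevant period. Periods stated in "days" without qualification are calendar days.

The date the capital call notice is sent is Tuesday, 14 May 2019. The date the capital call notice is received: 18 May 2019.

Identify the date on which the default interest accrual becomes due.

Adding 21 calendar days to 14 May 2019 gives 4 June 2019, which is the last day of the funding period.
The last day of the waiting period: 4 June 2019 + 30 days = 4 July 2019.
From Thursday, 4 July 2019, 3 business days (Jul 5, Jul 8, Jul 9, skipping weekends) brings us to Tuesday, 9 July 2019, which is the last day of the standstill period.
Adding 10 calendar days to 9 July 2019 gives 19 July 2019, which is the date on which the default interest accrual becomes due.

19 July 2019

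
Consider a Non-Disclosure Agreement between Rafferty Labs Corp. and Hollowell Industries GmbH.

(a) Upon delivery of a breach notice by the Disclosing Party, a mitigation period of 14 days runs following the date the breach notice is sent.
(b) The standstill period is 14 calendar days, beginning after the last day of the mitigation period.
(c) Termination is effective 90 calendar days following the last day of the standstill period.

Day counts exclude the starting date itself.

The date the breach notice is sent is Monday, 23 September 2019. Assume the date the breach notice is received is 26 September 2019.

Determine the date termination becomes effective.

19 January 2020

The last day of the mitigation period: 14 calendar days after 23 September 2019 is 7 October 2019.
Adding 14 calendar days to 7 October 2019 gives 21 October 2019, which is the last day of the standstill period.
The date termination becomes effective: 90 calendar days after 21 October 2019 is 19 January 2020.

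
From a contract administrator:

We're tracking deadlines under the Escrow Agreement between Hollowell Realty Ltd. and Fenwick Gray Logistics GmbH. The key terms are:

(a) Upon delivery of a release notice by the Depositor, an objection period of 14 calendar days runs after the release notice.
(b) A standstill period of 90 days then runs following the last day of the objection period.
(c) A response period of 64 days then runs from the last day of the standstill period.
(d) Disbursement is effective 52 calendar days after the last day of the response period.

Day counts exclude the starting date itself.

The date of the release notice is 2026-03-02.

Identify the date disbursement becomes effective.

2026-10-08

The last day of the objection period: 14 calendar days after 2026-03-02 is 2026-03-16.
The last day of the standstill period: 2026-03-16 + 90 days = 2026-06-14.
The last day of the response period: 2026-06-14 + 64 days = 2026-08-17.
The date disbursement becomes effective: 52 calendar days after 2026-08-17 is 2026-10-08.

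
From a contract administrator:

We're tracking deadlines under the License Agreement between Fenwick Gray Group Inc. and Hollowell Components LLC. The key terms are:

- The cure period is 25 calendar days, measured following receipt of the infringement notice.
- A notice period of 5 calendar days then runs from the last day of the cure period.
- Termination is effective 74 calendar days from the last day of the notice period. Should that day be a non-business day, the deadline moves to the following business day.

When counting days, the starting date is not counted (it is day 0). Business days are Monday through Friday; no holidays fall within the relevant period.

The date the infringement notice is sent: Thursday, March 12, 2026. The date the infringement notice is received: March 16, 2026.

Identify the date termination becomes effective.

June 29, 2026

The last day of the cure period: 25 calendar days after March 16, 2026 is April 10, 2026.
Adding 5 calendar days to April 10, 2026 gives April 15, 2026, which is the last day of the notice period.
The date termination becomes effective: 74 calendar days after April 15, 2026 is June 28, 2026. That falls on a Sunday, so it rolls to the next business day, Monday, June 29, 2026.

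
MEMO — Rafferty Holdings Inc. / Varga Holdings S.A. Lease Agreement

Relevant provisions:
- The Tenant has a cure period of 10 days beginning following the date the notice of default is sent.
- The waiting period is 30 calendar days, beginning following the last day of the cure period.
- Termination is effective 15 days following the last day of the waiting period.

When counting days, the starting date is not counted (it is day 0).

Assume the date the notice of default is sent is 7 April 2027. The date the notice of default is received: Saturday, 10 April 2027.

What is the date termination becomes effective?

1 June 2027

Adding 10 calendar days to 7 April 2027 gives 17 April 2027, which is the last day of the cure period.
The last day of the waiting period: 17 April 2027 + 30 days = 17 May 2027.
The date termination becomes effective: 15 calendar days after 17 May 2027 is 1 June 2027.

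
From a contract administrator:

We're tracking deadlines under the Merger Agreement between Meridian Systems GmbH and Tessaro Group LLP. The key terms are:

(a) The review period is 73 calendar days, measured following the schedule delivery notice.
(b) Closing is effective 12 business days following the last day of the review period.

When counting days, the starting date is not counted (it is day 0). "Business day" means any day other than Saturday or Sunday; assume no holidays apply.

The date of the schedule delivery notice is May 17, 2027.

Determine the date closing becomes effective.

The last day of the review period: 73 calendar days after May 17, 2027 is Jul 29, 2027.
The date closing becomes effective: 12 business days after Thursday, Jul 29, 2027, skipping weekends — Jul 30, Aug 2, Aug 3, Aug 4, …, Aug 12, Aug 13, Aug 16 — lands on Monday, Aug 16, 2027.

Aug 16, 2027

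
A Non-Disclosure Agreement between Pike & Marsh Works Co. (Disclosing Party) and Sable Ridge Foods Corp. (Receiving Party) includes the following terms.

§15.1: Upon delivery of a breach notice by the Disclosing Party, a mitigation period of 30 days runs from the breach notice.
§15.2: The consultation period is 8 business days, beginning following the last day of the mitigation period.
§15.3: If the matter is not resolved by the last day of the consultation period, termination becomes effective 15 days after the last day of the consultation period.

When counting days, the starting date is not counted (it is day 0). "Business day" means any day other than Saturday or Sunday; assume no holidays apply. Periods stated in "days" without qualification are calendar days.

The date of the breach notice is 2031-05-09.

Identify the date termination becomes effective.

Adding 30 calendar days to 2031-05-09 gives 2031-06-08, which is the last day of the mitigation period.
The last day of the consultation period: 8 business days after Sunday, 2031-06-08, skipping weekends — Jun 9, Jun 10, Jun 11, Jun 12, Jun 13, Jun 16, Jun 17, Jun 18 — lands on Wednesday, 2031-06-18.
Adding 15 calendar days to 2031-06-18 gives 2031-07-03, which is the date termination becomes effective.

2031-07-03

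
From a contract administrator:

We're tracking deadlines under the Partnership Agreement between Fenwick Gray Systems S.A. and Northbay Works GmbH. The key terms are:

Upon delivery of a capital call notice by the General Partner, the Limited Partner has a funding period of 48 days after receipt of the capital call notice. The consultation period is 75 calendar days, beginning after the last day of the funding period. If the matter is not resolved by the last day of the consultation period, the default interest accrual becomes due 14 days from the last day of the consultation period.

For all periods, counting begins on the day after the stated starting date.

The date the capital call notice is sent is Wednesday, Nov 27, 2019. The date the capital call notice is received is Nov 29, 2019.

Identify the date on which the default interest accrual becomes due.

The last day of the funding period: 48 calendar days after Nov 29, 2019 is Jan 16, 2020.
Adding 75 calendar days to Jan 16, 2020 gives Mar 31, 2020, which is the last day of the consultation period.
The date on which the default interest accrual becomes due: 14 calendar days after Mar 31, 2020 is Apr 14, 2020.

Apr 14, 2020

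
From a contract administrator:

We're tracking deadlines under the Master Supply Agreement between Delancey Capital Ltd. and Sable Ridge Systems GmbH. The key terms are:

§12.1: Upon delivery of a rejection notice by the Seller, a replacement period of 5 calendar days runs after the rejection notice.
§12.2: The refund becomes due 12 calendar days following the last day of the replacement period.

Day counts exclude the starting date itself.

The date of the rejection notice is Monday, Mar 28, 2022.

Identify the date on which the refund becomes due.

Apr 14, 2022

The last day of the replacement period: 5 calendar days after Mar 28, 2022 is Apr 2, 2022.
The date on which the refund becomes due: 12 calendar days after Apr 2, 2022 is Apr 14, 2022.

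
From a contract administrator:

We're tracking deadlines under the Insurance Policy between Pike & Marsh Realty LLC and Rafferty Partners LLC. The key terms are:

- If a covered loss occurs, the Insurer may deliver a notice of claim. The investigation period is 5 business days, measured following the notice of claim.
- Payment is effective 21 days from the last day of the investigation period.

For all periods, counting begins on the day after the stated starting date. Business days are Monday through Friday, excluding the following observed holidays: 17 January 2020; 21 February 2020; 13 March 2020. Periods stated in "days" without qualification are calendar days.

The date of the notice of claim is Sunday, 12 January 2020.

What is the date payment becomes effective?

10 February 2020

The last day of the investigation period: 5 business days after Sunday, 12 January 2020, skipping weekends and the listed holiday on Jan 17 — Jan 13, Jan 14, Jan 15, Jan 16, Jan 20 — lands on Monday, 20 January 2020.
Adding 21 calendar days to 20 January 2020 gives 10 February 2020, which is the date payment becomes effective.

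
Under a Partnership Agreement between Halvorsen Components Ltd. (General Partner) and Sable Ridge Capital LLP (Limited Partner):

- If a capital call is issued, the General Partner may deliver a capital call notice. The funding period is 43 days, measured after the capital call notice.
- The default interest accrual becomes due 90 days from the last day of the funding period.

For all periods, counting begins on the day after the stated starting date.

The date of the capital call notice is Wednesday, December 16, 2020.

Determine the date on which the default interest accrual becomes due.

April 28, 2021

Adding 43 calendar days to December 16, 2020 gives January 28, 2021, which is the last day of the funding period.
Adding 90 calendar days to January 28, 2021 gives April 28, 2021, which is the date on which the default interest accrual becomes due.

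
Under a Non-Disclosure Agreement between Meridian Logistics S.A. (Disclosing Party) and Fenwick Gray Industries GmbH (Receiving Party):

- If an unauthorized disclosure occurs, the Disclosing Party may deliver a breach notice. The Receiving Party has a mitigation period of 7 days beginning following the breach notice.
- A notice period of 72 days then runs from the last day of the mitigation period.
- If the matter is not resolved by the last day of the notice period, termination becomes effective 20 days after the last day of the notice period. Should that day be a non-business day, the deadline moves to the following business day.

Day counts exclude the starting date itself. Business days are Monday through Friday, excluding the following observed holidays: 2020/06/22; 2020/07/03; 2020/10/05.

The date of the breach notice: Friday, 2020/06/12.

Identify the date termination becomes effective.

2020/09/21

Adding 7 calendar days to 2020/06/12 gives 2020/06/19, which is the last day of the mitigation period.
The last day of the notice period: 2020/06/19 + 72 days = 2020/08/30.
The date termination becomes effective: 20 calendar days after 2020/08/30 is 2020/09/19. That falls on a Saturday, so it rolls to the next business day, Monday, 2020/09/21.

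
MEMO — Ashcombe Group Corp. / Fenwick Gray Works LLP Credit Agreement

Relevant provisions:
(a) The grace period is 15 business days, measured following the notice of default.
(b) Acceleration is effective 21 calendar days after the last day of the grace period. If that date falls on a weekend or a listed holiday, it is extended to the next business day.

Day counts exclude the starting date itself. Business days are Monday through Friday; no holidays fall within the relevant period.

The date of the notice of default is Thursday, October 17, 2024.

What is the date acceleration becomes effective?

November 28, 2024

From Thursday, October 17, 2024, 15 business days (Oct 18, Oct 21, Oct 22, Oct 23, …, Nov 5, Nov 6, Nov 7, skipping weekends) brings us to Thursday, November 7, 2024, which is the last day of the grace period.
The date acceleration becomes effective: November 7, 2024 + 21 days = November 28, 2024. November 28, 2024 is a Thursday, so no roll-forward applies.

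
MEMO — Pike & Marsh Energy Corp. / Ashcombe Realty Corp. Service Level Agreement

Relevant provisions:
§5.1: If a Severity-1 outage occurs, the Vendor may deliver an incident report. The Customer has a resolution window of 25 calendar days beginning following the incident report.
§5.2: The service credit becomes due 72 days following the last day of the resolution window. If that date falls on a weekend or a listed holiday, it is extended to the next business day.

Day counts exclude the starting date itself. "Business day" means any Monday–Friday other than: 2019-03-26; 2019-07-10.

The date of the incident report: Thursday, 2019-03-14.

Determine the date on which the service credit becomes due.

2019-06-19

The last day of the resolution window: 2019-03-14 + 25 days = 2019-04-08.
The date on which the service credit becomes due: 2019-04-08 + 72 days = 2019-06-19. 2019-06-19 is a Wednesday and is not a listed holiday, so no roll-forward applies.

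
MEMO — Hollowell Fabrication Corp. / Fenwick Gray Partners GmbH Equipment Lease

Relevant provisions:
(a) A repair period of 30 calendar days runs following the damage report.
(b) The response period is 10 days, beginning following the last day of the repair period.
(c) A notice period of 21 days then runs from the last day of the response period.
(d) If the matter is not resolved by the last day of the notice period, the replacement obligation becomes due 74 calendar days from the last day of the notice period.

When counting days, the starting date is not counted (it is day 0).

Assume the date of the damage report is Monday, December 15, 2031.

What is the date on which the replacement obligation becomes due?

April 28, 2032

Adding 30 calendar days to December 15, 2031 gives January 14, 2032, which is the last day of the repair period.
The last day of the response period: January 14, 2032 + 10 days = January 24, 2032.
The last day of the notice period: January 24, 2032 + 21 days = February 14, 2032.
Adding 74 calendar days to February 14, 2032 gives April 28, 2032, which is the date on which the replacement obligation becomes due.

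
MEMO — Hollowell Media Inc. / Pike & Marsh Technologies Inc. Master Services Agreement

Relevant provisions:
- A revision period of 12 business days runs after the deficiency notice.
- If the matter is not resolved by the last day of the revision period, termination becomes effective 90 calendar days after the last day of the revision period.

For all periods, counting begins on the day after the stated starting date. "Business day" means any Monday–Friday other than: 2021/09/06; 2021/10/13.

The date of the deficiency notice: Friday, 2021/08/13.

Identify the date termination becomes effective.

2021/11/29

From Friday, 2021/08/13, 12 business days (Aug 16, Aug 17, Aug 18, Aug 19, …, Aug 27, Aug 30, Aug 31, skipping weekends) brings us to Tuesday, 2021/08/31, which is the last day of the revision period.
Adding 90 calendar days to 2021/08/31 gives 2021/11/29, which is the date termination becomes effective.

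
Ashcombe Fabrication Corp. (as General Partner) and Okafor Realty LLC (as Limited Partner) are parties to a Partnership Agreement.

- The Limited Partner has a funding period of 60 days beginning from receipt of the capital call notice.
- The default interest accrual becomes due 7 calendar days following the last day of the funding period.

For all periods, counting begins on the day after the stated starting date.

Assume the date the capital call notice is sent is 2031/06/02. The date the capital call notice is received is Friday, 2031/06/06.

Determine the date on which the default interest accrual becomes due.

2031/08/12

The last day of the funding period: 60 calendar days after 2031/06/06 is 2031/08/05.
Adding 7 calendar days to 2031/08/05 gives 2031/08/12, which is the date on which the default interest accrual becomes due.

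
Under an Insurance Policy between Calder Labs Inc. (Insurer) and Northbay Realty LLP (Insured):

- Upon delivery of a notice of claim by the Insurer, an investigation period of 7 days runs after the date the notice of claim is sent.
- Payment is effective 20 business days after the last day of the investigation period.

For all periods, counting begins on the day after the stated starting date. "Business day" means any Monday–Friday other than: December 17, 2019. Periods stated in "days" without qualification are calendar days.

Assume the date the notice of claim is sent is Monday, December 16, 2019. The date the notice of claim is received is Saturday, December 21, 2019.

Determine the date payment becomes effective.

January 20, 2020

The last day of the investigation period: 7 calendar days after December 16, 2019 is December 23, 2019.
From Monday, December 23, 2019, 20 business days (Dec 24, Dec 25, Dec 26, Dec 27, …, Jan 16, Jan 17, Jan 20, skipping weekends) brings us to Monday, January 20, 2020, which is the date payment becomes effective.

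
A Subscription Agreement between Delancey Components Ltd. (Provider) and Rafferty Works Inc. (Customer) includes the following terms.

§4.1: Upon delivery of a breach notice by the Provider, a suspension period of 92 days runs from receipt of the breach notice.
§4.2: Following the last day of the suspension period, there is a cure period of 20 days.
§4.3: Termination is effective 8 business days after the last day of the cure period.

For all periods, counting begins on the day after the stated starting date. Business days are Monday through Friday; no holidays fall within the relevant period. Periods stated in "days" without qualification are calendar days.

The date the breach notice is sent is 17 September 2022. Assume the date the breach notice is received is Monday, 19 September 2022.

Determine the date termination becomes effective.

The last day of the suspension period: 19 September 2022 + 92 days = 20 December 2022.
The last day of the cure period: 20 December 2022 + 20 days = 9 January 2023.
From Monday, 9 January 2023, 8 business days (Jan 10, Jan 11, Jan 12, Jan 13, Jan 16, Jan 17, Jan 18, Jan 19, skipping weekends) brings us to Thursday, 19 January 2023, which is the date termination becomes effective.

19 January 2023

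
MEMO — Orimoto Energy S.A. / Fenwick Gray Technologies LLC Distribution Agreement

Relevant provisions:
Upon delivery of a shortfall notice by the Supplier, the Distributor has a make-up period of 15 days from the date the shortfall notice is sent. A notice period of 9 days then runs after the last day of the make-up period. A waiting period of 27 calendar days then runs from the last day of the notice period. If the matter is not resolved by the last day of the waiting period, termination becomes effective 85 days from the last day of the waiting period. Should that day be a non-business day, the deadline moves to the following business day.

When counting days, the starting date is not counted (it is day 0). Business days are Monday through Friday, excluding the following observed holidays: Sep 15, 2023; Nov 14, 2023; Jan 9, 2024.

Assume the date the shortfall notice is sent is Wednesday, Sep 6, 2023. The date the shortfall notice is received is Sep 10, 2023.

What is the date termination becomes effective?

Jan 22, 2024

The last day of the make-up period: 15 calendar days after Sep 6, 2023 is Sep 21, 2023.
The last day of the notice period: Sep 21, 2023 + 9 days = Sep 30, 2023.
The last day of the waiting period: 27 calendar days after Sep 30, 2023 is Oct 27, 2023.
The date termination becomes effective: 85 calendar days after Oct 27, 2023 is Jan 20, 2024. That falls on a Saturday, so it rolls to the next business day, Monday, Jan 22, 2024.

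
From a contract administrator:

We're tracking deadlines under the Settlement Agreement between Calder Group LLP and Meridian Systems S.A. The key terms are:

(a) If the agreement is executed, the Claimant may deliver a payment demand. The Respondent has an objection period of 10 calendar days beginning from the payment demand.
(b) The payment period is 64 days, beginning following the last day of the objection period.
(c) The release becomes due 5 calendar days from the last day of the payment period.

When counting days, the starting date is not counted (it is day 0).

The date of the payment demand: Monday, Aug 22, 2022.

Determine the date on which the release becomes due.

Adding 10 calendar days to Aug 22, 2022 gives Sep 1, 2022, which is the last day of the objection period.
The last day of the payment period: 64 calendar days after Sep 1, 2022 is Nov 4, 2022.
Adding 5 calendar days to Nov 4, 2022 gives Nov 9, 2022, which is the date on which the release becomes due.

Nov 9, 2022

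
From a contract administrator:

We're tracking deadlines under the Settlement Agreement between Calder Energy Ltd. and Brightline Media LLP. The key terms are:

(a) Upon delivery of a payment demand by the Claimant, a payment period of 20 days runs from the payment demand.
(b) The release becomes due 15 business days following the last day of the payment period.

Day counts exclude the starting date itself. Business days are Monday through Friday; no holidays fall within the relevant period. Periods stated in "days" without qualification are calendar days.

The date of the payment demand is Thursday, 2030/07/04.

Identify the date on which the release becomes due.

2030/08/14

The last day of the payment period: 20 calendar days after 2030/07/04 is 2030/07/24.
The date on which the release becomes due: counting 15 business days from Wednesday, 2030/07/24 (Jul 25, Jul 26, Jul 29, Jul 30, …, Aug 12, Aug 13, Aug 14, skipping weekends) reaches Wednesday, 2030/08/14.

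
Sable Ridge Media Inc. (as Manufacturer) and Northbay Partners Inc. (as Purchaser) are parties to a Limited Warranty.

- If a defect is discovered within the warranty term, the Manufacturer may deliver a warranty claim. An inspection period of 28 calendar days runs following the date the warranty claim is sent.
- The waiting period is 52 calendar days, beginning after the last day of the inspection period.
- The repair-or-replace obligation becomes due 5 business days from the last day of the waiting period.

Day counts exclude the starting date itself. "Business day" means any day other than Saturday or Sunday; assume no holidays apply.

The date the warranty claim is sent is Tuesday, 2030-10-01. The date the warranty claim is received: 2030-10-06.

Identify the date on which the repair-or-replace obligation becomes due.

The last day of the inspection period: 28 calendar days after 2030-10-01 is 2030-10-29.
The last day of the waiting period: 2030-10-29 + 52 days = 2030-12-20.
From Friday, 2030-12-20, 5 business days (Dec 23, Dec 24, Dec 25, Dec 26, Dec 27, skipping weekends) brings us to Friday, 2030-12-27, which is the date on which the repair-or-replace obligation becomes due.

2030-12-27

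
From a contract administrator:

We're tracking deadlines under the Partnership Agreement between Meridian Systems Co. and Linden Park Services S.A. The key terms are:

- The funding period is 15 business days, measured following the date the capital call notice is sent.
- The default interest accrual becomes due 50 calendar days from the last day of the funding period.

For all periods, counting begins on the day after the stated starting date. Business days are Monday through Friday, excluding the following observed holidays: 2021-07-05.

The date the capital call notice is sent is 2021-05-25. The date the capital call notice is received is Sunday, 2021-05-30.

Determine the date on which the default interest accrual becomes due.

2021-08-04

The last day of the funding period: counting 15 business days from Tuesday, 2021-05-25 (May 26, May 27, May 28, May 31, …, Jun 11, Jun 14, Jun 15, skipping weekends) reaches Tuesday, 2021-06-15.
Adding 50 calendar days to 2021-06-15 gives 2021-08-04, which is the date on which the default interest accrual becomes due.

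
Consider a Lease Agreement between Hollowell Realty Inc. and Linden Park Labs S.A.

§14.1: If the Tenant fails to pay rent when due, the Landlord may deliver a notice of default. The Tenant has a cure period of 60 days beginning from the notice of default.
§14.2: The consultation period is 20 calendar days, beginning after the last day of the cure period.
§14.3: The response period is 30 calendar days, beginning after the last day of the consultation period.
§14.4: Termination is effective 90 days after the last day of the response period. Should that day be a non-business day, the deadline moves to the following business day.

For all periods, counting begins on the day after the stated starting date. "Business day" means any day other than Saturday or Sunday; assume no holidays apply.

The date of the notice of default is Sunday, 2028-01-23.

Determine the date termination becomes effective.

2028-08-10

The last day of the cure period: 60 calendar days after 2028-01-23 is 2028-03-23.
The last day of the consultation period: 2028-03-23 + 20 days = 2028-04-12.
The last day of the response period: 2028-04-12 + 30 days = 2028-05-12.
Adding 90 calendar days to 2028-05-12 gives 2028-08-10, which is the date termination becomes effective. 2028-08-10 is a Thursday, so no roll-forward applies.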